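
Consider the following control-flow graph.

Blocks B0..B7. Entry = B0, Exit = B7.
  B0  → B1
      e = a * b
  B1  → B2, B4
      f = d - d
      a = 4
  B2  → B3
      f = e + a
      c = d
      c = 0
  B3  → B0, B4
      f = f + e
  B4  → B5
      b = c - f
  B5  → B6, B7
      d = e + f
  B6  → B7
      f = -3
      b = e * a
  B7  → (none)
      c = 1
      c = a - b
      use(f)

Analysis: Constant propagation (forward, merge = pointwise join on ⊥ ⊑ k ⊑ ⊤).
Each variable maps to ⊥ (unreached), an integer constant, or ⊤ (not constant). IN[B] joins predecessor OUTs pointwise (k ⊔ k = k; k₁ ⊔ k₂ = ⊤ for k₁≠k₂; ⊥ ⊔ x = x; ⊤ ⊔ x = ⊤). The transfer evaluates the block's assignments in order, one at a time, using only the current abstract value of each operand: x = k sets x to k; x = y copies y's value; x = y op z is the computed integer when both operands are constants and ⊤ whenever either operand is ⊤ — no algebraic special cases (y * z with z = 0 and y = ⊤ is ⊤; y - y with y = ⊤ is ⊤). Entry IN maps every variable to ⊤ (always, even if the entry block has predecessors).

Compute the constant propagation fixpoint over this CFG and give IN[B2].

Answer: {a: 4, b: ⊤, c: ⊤, d: ⊤, e: ⊤, f: ⊤}

Working:
Fixpoint table:
  B0: | IN=(all ⊤) | OUT=(all ⊤)
  B1: | IN=(all ⊤) | OUT={a:4; rest ⊤}
  B2: | IN={a:4; rest ⊤} | OUT={a:4, c:0; rest ⊤}
  B3: | IN={a:4, c:0; rest ⊤} | OUT={a:4, c:0; rest ⊤}
  B4: | IN={a:4; rest ⊤} | OUT={a:4; rest ⊤}
  B5: | IN={a:4; rest ⊤} | OUT={a:4; rest ⊤}
  B6: | IN={a:4; rest ⊤} | OUT={a:4, f:-3; rest ⊤}
  B7: | IN={a:4; rest ⊤} | OUT={a:4; rest ⊤}

Merge at B2: IN[B2] = OUT[B1] = {a: 4, b: ⊤, c: ⊤, d: ⊤, e: ⊤, f: ⊤}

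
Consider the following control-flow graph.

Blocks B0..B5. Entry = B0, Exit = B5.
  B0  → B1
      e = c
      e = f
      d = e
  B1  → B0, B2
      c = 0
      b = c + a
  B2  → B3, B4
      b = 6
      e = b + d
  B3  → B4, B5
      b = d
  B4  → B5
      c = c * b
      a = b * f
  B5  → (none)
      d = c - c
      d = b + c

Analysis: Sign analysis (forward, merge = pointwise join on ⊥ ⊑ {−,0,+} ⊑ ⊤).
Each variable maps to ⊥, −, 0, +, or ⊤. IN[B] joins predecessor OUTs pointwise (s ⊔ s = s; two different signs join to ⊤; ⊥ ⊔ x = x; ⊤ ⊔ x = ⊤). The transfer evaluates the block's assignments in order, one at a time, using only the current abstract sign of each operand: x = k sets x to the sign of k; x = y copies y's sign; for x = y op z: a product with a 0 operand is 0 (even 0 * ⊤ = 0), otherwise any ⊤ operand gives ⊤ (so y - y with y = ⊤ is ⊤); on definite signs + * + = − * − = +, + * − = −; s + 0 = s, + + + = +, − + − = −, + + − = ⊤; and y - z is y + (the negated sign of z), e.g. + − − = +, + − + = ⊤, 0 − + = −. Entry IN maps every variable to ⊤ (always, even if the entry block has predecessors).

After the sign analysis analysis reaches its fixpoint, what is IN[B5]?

Answer: {a: ⊤, b: ⊤, c: 0, d: ⊤, e: ⊤, f: ⊤}

Working:
Converged values:
  B0:   IN=(all ⊤)   OUT=(all ⊤)
  B1:   IN=(all ⊤)   OUT={c:0; rest ⊤}
  B2:   IN={c:0; rest ⊤}   OUT={b:+, c:0; rest ⊤}
  B3:   IN={b:+, c:0; rest ⊤}   OUT={c:0; rest ⊤}
  B4:   IN={c:0; rest ⊤}   OUT={c:0; rest ⊤}
  B5:   IN={c:0; rest ⊤}   OUT={c:0; rest ⊤}

Merge at B5: IN[B5] = OUT[B3] ⊔ OUT[B4] = {a: ⊤, b: ⊤, c: 0, d: ⊤, e: ⊤, f: ⊤}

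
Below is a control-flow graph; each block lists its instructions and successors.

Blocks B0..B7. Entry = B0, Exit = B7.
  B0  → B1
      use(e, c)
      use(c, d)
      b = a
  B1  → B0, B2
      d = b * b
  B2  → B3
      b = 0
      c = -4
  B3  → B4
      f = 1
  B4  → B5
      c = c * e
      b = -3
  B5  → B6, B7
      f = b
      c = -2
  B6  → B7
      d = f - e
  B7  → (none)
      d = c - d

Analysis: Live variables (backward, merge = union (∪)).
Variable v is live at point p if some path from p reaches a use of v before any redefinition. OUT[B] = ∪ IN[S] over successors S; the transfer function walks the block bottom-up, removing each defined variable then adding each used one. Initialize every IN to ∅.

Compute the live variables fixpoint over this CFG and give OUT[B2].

Per-block solution:
  B0: | IN={a, c, d, e} | OUT={a, b, c, e}
  B1: | IN={a, b, c, e} | OUT={a, c, d, e}
  B2: | IN={d, e} | OUT={c, d, e}
  B3: | IN={c, d, e} | OUT={c, d, e}
  B4: | IN={c, d, e} | OUT={b, d, e}
  B5: | IN={b, d, e} | OUT={c, d, e, f}
  B6: | IN={c, e, f} | OUT={c, d}
  B7: | IN={c, d} | OUT={}

Merge at B2: OUT[B2] = IN[B3] = {c, d, e}

Answer: {c, d, e}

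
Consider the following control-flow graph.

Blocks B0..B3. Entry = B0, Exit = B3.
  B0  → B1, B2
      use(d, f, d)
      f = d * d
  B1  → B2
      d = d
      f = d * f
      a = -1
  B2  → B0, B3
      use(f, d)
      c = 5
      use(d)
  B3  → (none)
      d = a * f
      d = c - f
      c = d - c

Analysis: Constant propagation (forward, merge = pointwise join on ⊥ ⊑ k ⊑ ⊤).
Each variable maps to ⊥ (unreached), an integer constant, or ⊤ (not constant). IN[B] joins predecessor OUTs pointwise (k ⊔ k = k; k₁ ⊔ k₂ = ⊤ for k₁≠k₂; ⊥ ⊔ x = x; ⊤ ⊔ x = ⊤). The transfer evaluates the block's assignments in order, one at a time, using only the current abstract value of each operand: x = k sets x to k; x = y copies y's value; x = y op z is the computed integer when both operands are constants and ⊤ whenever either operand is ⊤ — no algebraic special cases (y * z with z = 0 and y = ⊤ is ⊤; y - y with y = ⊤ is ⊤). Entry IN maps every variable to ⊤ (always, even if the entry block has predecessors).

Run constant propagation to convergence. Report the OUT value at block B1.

Answer: {a: -1, b: ⊤, c: ⊤, d: ⊤, e: ⊤, f: ⊤}

Trace:
Fixpoint table:
  B0:  IN=(all ⊤)  OUT=(all ⊤)
  B1:  IN=(all ⊤)  OUT={a:-1; rest ⊤}
  B2:  IN=(all ⊤)  OUT={c:5; rest ⊤}
  B3:  IN={c:5; rest ⊤}  OUT=(all ⊤)

Merge at B1: IN[B1] = OUT[B0] = {a: ⊤, b: ⊤, c: ⊤, d: ⊤, e: ⊤, f: ⊤}
Applying B1's transfer function to that IN value gives OUT[B1] (row B1 above).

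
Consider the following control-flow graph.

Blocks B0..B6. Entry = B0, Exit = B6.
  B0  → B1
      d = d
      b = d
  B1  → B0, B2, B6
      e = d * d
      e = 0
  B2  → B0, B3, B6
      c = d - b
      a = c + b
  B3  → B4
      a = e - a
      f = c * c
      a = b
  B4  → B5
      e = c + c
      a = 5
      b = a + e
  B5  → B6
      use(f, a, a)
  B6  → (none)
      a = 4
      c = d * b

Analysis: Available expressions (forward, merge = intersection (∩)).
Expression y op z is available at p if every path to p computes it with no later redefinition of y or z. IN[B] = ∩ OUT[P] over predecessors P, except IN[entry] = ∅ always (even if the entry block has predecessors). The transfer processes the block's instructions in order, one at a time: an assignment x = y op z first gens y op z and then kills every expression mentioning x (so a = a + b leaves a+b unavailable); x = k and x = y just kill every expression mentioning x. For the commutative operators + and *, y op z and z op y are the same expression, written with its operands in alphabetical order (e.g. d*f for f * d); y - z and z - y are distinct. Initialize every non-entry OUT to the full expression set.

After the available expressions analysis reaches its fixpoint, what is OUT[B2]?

Answer: {b+c, d*d, d-b}

Trace:
Fixpoint table:
  B0:   IN={}   OUT={}
  B1:   IN={}   OUT={d*d}
  B2:   IN={d*d}   OUT={b+c, d*d, d-b}
  B3:   IN={b+c, d*d, d-b}   OUT={b+c, c*c, d*d, d-b}
  B4:   IN={b+c, c*c, d*d, d-b}   OUT={a+e, c*c, c+c, d*d}
  B5:   IN={a+e, c*c, c+c, d*d}   OUT={a+e, c*c, c+c, d*d}
  B6:   IN={d*d}   OUT={b*d, d*d}

Merge at B2: IN[B2] = OUT[B1] = {d*d}
Applying B2's transfer function to that IN value gives OUT[B2] (row B2 above).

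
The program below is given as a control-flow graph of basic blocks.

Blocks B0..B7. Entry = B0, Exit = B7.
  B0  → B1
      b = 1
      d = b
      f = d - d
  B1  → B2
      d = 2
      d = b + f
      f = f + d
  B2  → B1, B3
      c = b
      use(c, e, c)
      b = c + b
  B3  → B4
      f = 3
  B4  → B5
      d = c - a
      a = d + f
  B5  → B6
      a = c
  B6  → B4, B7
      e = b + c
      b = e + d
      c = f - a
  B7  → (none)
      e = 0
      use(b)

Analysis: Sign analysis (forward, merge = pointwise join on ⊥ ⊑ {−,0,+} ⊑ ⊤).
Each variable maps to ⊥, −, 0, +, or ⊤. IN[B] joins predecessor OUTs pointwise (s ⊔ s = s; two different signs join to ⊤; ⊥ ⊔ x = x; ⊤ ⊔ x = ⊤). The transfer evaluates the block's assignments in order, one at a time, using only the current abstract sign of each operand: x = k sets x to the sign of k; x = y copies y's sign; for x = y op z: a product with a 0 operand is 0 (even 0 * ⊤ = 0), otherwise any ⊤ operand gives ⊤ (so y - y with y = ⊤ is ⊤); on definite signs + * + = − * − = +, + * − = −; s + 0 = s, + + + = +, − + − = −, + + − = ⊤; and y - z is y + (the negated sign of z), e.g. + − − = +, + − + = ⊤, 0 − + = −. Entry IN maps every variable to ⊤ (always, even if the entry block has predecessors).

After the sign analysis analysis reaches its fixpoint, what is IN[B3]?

Answer: {a: ⊤, b: +, c: +, d: ⊤, e: ⊤, f: ⊤}

Trace:
Per-block solution:
  B0:   IN=(all ⊤)   OUT={b:+, d:+; rest ⊤}
  B1:   IN={b:+; rest ⊤}   OUT={b:+; rest ⊤}
  B2:   IN={b:+; rest ⊤}   OUT={b:+, c:+; rest ⊤}
  B3:   IN={b:+, c:+; rest ⊤}   OUT={b:+, c:+, f:+; rest ⊤}
  B4:   IN={f:+; rest ⊤}   OUT={f:+; rest ⊤}
  B5:   IN={f:+; rest ⊤}   OUT={f:+; rest ⊤}
  B6:   IN={f:+; rest ⊤}   OUT={f:+; rest ⊤}
  B7:   IN={f:+; rest ⊤}   OUT={e:0, f:+; rest ⊤}

Merge at B3: IN[B3] = OUT[B2] = {a: ⊤, b: +, c: +, d: ⊤, e: ⊤, f: ⊤}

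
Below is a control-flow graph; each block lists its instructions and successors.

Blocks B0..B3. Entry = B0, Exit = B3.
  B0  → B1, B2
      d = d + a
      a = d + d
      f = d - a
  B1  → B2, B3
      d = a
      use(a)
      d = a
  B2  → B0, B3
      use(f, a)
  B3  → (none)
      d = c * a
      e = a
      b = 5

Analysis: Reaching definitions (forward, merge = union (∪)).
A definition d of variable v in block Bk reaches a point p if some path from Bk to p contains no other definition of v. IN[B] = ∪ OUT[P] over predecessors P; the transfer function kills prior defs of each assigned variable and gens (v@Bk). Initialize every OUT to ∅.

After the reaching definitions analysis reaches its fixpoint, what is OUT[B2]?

Answer: {a@B0, d@B0, d@B1, f@B0}

Trace:
Converged values:
  B0:  IN={a@B0, d@B0, d@B1, f@B0}  OUT={a@B0, d@B0, f@B0}
  B1:  IN={a@B0, d@B0, f@B0}  OUT={a@B0, d@B1, f@B0}
  B2:  IN={a@B0, d@B0, d@B1, f@B0}  OUT={a@B0, d@B0, d@B1, f@B0}
  B3:  IN={a@B0, d@B0, d@B1, f@B0}  OUT={a@B0, b@B3, d@B3, e@B3, f@B0}

Merge at B2: IN[B2] = OUT[B0] ⊔ OUT[B1] = {a@B0, d@B0, d@B1, f@B0}
Applying B2's transfer function to that IN value gives OUT[B2] (row B2 above).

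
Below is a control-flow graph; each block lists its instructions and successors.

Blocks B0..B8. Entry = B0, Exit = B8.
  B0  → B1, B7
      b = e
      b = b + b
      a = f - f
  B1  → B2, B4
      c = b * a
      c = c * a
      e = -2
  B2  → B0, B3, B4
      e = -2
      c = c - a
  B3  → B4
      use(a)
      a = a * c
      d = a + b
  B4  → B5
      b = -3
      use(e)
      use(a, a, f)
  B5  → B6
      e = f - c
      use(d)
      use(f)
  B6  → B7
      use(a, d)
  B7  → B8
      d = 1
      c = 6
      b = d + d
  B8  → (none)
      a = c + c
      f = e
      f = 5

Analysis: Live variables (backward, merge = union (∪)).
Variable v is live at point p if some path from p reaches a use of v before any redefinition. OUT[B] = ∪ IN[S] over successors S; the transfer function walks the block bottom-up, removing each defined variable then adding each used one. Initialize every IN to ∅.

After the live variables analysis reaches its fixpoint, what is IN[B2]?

Answer: {a, b, c, d, f}

Derivation:
Fixpoint table:
  B0:  IN={d, e, f}  OUT={a, b, d, e, f}
  B1:  IN={a, b, d, f}  OUT={a, b, c, d, e, f}
  B2:  IN={a, b, c, d, f}  OUT={a, b, c, d, e, f}
  B3:  IN={a, b, c, e, f}  OUT={a, c, d, e, f}
  B4:  IN={a, c, d, e, f}  OUT={a, c, d, f}
  B5:  IN={a, c, d, f}  OUT={a, d, e}
  B6:  IN={a, d, e}  OUT={e}
  B7:  IN={e}  OUT={c, e}
  B8:  IN={c, e}  OUT={}

Merge at B2: OUT[B2] = IN[B0] ⊔ IN[B3] ⊔ IN[B4] = {a, b, c, d, e, f}
Applying B2's transfer function to that OUT value gives IN[B2] (row B2 above).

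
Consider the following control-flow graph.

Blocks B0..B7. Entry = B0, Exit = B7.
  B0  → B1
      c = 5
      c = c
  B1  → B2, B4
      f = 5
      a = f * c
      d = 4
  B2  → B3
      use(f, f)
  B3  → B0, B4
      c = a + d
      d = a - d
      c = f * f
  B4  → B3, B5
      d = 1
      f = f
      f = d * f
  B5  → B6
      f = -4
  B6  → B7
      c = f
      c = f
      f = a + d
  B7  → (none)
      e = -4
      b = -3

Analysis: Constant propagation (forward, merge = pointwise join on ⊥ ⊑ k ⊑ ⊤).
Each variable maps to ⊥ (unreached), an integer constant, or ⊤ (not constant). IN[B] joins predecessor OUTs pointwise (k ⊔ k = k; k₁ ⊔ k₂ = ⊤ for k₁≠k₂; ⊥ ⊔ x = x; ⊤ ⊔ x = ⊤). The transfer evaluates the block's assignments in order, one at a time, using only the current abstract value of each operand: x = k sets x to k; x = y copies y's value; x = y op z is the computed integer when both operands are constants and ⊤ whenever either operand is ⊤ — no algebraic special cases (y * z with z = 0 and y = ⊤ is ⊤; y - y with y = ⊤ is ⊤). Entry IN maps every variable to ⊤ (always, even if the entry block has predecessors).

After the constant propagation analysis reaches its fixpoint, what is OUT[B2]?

Converged values:
  B0:   IN=(all ⊤)   OUT={c:5; rest ⊤}
  B1:   IN={c:5; rest ⊤}   OUT={a:25, c:5, d:4, f:5; rest ⊤}
  B2:   IN={a:25, c:5, d:4, f:5; rest ⊤}   OUT={a:25, c:5, d:4, f:5; rest ⊤}
  B3:   IN={a:25, f:5; rest ⊤}   OUT={a:25, c:25, f:5; rest ⊤}
  B4:   IN={a:25, f:5; rest ⊤}   OUT={a:25, d:1, f:5; rest ⊤}
  B5:   IN={a:25, d:1, f:5; rest ⊤}   OUT={a:25, d:1, f:-4; rest ⊤}
  B6:   IN={a:25, d:1, f:-4; rest ⊤}   OUT={a:25, c:-4, d:1, f:26; rest ⊤}
  B7:   IN={a:25, c:-4, d:1, f:26; rest ⊤}   OUT={a:25, b:-3, c:-4, d:1, e:-4, f:26; rest ⊤}

Merge at B2: IN[B2] = OUT[B1] = {a: 25, b: ⊤, c: 5, d: 4, e: ⊤, f: 5}
Applying B2's transfer function to that IN value gives OUT[B2] (row B2 above).

Answer: {a: 25, b: ⊤, c: 5, d: 4, e: ⊤, f: 5}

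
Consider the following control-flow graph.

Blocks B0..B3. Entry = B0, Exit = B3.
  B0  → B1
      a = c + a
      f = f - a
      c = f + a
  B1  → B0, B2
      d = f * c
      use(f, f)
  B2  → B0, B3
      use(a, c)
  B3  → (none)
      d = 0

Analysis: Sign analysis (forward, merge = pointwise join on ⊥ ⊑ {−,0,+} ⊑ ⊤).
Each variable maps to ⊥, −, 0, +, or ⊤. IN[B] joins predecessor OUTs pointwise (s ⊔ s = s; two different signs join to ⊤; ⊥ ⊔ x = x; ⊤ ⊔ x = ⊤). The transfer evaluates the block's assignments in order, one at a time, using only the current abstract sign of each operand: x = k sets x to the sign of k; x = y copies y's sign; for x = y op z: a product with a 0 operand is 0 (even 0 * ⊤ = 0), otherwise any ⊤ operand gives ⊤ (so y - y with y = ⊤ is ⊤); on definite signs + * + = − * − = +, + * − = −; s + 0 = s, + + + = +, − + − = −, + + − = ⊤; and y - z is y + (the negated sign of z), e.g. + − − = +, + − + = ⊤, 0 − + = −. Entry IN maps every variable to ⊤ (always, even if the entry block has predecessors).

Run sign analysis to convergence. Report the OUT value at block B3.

Converged values:
  B0:  IN=(all ⊤)  OUT=(all ⊤)
  B1:  IN=(all ⊤)  OUT=(all ⊤)
  B2:  IN=(all ⊤)  OUT=(all ⊤)
  B3:  IN=(all ⊤)  OUT={d:0; rest ⊤}

Merge at B3: IN[B3] = OUT[B2] = {a: ⊤, b: ⊤, c: ⊤, d: ⊤, e: ⊤, f: ⊤}
Applying B3's transfer function to that IN value gives OUT[B3] (row B3 above).

Answer: {a: ⊤, b: ⊤, c: ⊤, d: 0, e: ⊤, f: ⊤}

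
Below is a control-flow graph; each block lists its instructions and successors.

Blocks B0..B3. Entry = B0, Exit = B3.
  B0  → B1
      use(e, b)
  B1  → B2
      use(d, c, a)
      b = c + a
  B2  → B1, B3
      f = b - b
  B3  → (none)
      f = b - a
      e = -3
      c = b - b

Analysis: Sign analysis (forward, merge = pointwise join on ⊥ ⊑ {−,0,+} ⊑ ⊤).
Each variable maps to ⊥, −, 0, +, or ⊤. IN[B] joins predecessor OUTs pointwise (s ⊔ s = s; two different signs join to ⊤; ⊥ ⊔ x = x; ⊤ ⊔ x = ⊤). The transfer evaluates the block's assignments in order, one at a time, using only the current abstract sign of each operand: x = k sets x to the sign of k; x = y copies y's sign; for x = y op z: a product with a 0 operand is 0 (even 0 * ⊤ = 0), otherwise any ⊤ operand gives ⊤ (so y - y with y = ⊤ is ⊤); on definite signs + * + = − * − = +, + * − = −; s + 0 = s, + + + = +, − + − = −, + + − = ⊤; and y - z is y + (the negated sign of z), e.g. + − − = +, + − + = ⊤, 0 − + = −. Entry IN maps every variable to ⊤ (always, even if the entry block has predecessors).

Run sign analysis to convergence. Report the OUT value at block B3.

Per-block solution:
  B0:  IN=(all ⊤)  OUT=(all ⊤)
  B1:  IN=(all ⊤)  OUT=(all ⊤)
  B2:  IN=(all ⊤)  OUT=(all ⊤)
  B3:  IN=(all ⊤)  OUT={e:-; rest ⊤}

Merge at B3: IN[B3] = OUT[B2] = {a: ⊤, b: ⊤, c: ⊤, d: ⊤, e: ⊤, f: ⊤}
Applying B3's transfer function to that IN value gives OUT[B3] (row B3 above).

Answer: {a: ⊤, b: ⊤, c: ⊤, d: ⊤, e: -, f: ⊤}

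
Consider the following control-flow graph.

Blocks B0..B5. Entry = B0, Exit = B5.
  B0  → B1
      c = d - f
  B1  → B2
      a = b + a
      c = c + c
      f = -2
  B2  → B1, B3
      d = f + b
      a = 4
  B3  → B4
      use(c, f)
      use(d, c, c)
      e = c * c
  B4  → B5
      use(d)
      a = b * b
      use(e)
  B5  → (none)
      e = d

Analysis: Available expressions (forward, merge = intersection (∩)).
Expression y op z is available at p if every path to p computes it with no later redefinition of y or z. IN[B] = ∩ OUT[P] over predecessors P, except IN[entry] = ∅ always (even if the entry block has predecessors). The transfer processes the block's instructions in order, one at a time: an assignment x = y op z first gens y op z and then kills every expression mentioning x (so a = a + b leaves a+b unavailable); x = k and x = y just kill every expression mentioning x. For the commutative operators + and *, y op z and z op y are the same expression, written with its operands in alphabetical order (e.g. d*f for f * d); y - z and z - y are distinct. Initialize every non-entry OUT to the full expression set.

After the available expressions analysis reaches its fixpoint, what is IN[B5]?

Answer: {b*b, b+f, c*c}

Trace:
Per-block solution:
  B0:   IN={}   OUT={d-f}
  B1:   IN={}   OUT={}
  B2:   IN={}   OUT={b+f}
  B3:   IN={b+f}   OUT={b+f, c*c}
  B4:   IN={b+f, c*c}   OUT={b*b, b+f, c*c}
  B5:   IN={b*b, b+f, c*c}   OUT={b*b, b+f, c*c}

Merge at B5: IN[B5] = OUT[B4] = {b*b, b+f, c*c}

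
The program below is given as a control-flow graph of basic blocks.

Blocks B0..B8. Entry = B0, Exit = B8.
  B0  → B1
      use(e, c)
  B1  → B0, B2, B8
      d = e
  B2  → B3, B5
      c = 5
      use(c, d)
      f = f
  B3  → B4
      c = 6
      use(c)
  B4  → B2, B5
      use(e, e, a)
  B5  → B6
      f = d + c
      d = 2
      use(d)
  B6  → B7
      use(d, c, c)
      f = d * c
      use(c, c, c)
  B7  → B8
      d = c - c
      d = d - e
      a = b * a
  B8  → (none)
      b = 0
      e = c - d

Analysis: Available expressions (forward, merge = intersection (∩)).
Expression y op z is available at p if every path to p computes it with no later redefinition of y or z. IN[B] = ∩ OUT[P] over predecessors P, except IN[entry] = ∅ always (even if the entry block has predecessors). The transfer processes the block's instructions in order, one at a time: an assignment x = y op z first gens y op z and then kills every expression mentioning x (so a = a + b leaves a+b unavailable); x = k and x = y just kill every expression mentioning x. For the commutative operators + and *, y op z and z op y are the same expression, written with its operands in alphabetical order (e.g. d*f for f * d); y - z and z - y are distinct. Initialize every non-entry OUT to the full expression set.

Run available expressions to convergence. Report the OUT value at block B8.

Converged values:
  B0: | IN={} | OUT={}
  B1: | IN={} | OUT={}
  B2: | IN={} | OUT={}
  B3: | IN={} | OUT={}
  B4: | IN={} | OUT={}
  B5: | IN={} | OUT={}
  B6: | IN={} | OUT={c*d}
  B7: | IN={c*d} | OUT={c-c}
  B8: | IN={} | OUT={c-d}

Merge at B8: IN[B8] = OUT[B1] ∩ OUT[B7] = {}
Applying B8's transfer function to that IN value gives OUT[B8] (row B8 above).

Answer: {c-d}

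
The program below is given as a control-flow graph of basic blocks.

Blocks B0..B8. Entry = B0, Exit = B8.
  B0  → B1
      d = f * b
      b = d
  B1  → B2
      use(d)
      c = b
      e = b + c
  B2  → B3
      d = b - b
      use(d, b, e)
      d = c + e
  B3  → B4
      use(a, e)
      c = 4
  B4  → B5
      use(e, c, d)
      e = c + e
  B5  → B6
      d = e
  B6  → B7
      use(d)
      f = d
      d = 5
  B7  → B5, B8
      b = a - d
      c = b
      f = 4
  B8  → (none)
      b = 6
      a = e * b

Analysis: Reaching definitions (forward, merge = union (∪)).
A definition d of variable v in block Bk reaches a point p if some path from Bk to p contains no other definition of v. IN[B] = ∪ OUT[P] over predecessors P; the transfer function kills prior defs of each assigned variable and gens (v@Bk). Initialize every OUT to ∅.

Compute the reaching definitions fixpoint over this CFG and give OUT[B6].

Answer: {b@B0, b@B7, c@B3, c@B7, d@B6, e@B4, f@B6}

Working:
Converged values:
  B0:  IN={}  OUT={b@B0, d@B0}
  B1:  IN={b@B0, d@B0}  OUT={b@B0, c@B1, d@B0, e@B1}
  B2:  IN={b@B0, c@B1, d@B0, e@B1}  OUT={b@B0, c@B1, d@B2, e@B1}
  B3:  IN={b@B0, c@B1, d@B2, e@B1}  OUT={b@B0, c@B3, d@B2, e@B1}
  B4:  IN={b@B0, c@B3, d@B2, e@B1}  OUT={b@B0, c@B3, d@B2, e@B4}
  B5:  IN={b@B0, b@B7, c@B3, c@B7, d@B2, d@B6, e@B4, f@B7}  OUT={b@B0, b@B7, c@B3, c@B7, d@B5, e@B4, f@B7}
  B6:  IN={b@B0, b@B7, c@B3, c@B7, d@B5, e@B4, f@B7}  OUT={b@B0, b@B7, c@B3, c@B7, d@B6, e@B4, f@B6}
  B7:  IN={b@B0, b@B7, c@B3, c@B7, d@B6, e@B4, f@B6}  OUT={b@B7, c@B7, d@B6, e@B4, f@B7}
  B8:  IN={b@B7, c@B7, d@B6, e@B4, f@B7}  OUT={a@B8, b@B8, c@B7, d@B6, e@B4, f@B7}

Merge at B6: IN[B6] = OUT[B5] = {b@B0, b@B7, c@B3, c@B7, d@B5, e@B4, f@B7}
Applying B6's transfer function to that IN value gives OUT[B6] (row B6 above).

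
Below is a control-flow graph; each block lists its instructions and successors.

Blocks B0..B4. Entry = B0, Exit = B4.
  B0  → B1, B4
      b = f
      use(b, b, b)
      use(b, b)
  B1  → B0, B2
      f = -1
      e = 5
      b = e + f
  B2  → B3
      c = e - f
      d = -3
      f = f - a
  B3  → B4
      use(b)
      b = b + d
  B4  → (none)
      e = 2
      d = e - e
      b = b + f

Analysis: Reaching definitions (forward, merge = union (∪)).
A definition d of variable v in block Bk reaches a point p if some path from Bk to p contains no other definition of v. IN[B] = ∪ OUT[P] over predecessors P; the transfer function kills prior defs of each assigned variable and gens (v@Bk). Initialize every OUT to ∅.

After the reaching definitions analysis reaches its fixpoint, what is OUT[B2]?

Per-block solution:
  B0:  IN={b@B1, e@B1, f@B1}  OUT={b@B0, e@B1, f@B1}
  B1:  IN={b@B0, e@B1, f@B1}  OUT={b@B1, e@B1, f@B1}
  B2:  IN={b@B1, e@B1, f@B1}  OUT={b@B1, c@B2, d@B2, e@B1, f@B2}
  B3:  IN={b@B1, c@B2, d@B2, e@B1, f@B2}  OUT={b@B3, c@B2, d@B2, e@B1, f@B2}
  B4:  IN={b@B0, b@B3, c@B2, d@B2, e@B1, f@B1, f@B2}  OUT={b@B4, c@B2, d@B4, e@B4, f@B1, f@B2}

Merge at B2: IN[B2] = OUT[B1] = {b@B1, e@B1, f@B1}
Applying B2's transfer function to that IN value gives OUT[B2] (row B2 above).

Answer: {b@B1, c@B2, d@B2, e@B1, f@B2}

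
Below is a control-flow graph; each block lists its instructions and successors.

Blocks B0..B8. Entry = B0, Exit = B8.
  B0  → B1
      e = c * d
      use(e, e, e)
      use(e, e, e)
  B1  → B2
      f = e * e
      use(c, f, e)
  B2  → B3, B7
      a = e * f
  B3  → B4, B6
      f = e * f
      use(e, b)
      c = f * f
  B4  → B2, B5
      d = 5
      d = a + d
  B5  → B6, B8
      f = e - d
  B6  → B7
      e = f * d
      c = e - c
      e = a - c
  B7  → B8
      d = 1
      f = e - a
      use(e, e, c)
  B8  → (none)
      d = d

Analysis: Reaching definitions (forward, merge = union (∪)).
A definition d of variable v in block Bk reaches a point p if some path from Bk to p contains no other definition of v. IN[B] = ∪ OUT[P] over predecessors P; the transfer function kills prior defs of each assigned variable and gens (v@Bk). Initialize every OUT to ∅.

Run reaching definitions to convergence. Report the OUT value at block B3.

Per-block solution:
  B0:  IN={}  OUT={e@B0}
  B1:  IN={e@B0}  OUT={e@B0, f@B1}
  B2:  IN={a@B2, c@B3, d@B4, e@B0, f@B1, f@B3}  OUT={a@B2, c@B3, d@B4, e@B0, f@B1, f@B3}
  B3:  IN={a@B2, c@B3, d@B4, e@B0, f@B1, f@B3}  OUT={a@B2, c@B3, d@B4, e@B0, f@B3}
  B4:  IN={a@B2, c@B3, d@B4, e@B0, f@B3}  OUT={a@B2, c@B3, d@B4, e@B0, f@B3}
  B5:  IN={a@B2, c@B3, d@B4, e@B0, f@B3}  OUT={a@B2, c@B3, d@B4, e@B0, f@B5}
  B6:  IN={a@B2, c@B3, d@B4, e@B0, f@B3, f@B5}  OUT={a@B2, c@B6, d@B4, e@B6, f@B3, f@B5}
  B7:  IN={a@B2, c@B3, c@B6, d@B4, e@B0, e@B6, f@B1, f@B3, f@B5}  OUT={a@B2, c@B3, c@B6, d@B7, e@B0, e@B6, f@B7}
  B8:  IN={a@B2, c@B3, c@B6, d@B4, d@B7, e@B0, e@B6, f@B5, f@B7}  OUT={a@B2, c@B3, c@B6, d@B8, e@B0, e@B6, f@B5, f@B7}

Merge at B3: IN[B3] = OUT[B2] = {a@B2, c@B3, d@B4, e@B0, f@B1, f@B3}
Applying B3's transfer function to that IN value gives OUT[B3] (row B3 above).

Answer: {a@B2, c@B3, d@B4, e@B0, f@B3}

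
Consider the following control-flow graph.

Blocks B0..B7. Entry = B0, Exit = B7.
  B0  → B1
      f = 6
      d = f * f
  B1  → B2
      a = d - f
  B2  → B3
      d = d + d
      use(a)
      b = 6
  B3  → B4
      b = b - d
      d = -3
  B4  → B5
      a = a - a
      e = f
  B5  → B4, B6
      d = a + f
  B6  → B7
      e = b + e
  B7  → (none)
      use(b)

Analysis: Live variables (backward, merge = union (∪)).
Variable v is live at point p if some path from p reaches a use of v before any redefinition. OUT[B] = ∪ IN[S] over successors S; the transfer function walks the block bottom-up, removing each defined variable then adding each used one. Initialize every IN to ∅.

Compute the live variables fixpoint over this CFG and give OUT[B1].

Answer: {a, d, f}

Derivation:
Converged values:
  B0:  IN={}  OUT={d, f}
  B1:  IN={d, f}  OUT={a, d, f}
  B2:  IN={a, d, f}  OUT={a, b, d, f}
  B3:  IN={a, b, d, f}  OUT={a, b, f}
  B4:  IN={a, b, f}  OUT={a, b, e, f}
  B5:  IN={a, b, e, f}  OUT={a, b, e, f}
  B6:  IN={b, e}  OUT={b}
  B7:  IN={b}  OUT={}

Merge at B1: OUT[B1] = IN[B2] = {a, d, f}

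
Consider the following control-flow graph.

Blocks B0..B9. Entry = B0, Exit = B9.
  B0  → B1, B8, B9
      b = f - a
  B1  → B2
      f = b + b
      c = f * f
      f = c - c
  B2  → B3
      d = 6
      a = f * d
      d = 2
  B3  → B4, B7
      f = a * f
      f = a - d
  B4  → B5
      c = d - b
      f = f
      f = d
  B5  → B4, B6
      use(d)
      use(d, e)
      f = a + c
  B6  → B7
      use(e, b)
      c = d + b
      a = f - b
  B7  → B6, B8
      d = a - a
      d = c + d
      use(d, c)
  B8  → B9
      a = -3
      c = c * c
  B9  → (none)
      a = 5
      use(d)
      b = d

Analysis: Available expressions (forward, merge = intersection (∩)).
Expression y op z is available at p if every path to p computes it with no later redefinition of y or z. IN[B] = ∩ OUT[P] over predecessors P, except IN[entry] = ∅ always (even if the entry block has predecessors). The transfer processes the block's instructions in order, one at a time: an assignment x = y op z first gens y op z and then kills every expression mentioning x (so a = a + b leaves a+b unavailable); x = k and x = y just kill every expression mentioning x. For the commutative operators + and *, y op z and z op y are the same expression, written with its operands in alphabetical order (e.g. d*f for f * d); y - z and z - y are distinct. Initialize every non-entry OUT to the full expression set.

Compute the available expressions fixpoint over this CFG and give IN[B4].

Fixpoint table:
  B0:   IN={}   OUT={f-a}
  B1:   IN={f-a}   OUT={b+b, c-c}
  B2:   IN={b+b, c-c}   OUT={b+b, c-c}
  B3:   IN={b+b, c-c}   OUT={a-d, b+b, c-c}
  B4:   IN={a-d, b+b}   OUT={a-d, b+b, d-b}
  B5:   IN={a-d, b+b, d-b}   OUT={a+c, a-d, b+b, d-b}
  B6:   IN={b+b}   OUT={b+b, b+d, f-b}
  B7:   IN={b+b}   OUT={a-a, b+b}
  B8:   IN={}   OUT={}
  B9:   IN={}   OUT={}

Merge at B4: IN[B4] = OUT[B3] ∩ OUT[B5] = {a-d, b+b}

Answer: {a-d, b+b}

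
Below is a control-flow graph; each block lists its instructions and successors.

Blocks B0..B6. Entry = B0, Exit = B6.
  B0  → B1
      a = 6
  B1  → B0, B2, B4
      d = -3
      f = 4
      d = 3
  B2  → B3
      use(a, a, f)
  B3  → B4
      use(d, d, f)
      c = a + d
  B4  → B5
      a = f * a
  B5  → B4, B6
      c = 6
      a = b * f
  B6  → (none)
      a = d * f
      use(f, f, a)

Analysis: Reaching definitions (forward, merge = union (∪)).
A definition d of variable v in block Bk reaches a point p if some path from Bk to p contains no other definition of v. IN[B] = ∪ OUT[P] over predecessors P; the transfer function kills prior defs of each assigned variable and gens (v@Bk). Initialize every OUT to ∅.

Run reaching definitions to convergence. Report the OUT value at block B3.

Answer: {a@B0, c@B3, d@B1, f@B1}

Trace:
Converged values:
  B0:  IN={a@B0, d@B1, f@B1}  OUT={a@B0, d@B1, f@B1}
  B1:  IN={a@B0, d@B1, f@B1}  OUT={a@B0, d@B1, f@B1}
  B2:  IN={a@B0, d@B1, f@B1}  OUT={a@B0, d@B1, f@B1}
  B3:  IN={a@B0, d@B1, f@B1}  OUT={a@B0, c@B3, d@B1, f@B1}
  B4:  IN={a@B0, a@B5, c@B3, c@B5, d@B1, f@B1}  OUT={a@B4, c@B3, c@B5, d@B1, f@B1}
  B5:  IN={a@B4, c@B3, c@B5, d@B1, f@B1}  OUT={a@B5, c@B5, d@B1, f@B1}
  B6:  IN={a@B5, c@B5, d@B1, f@B1}  OUT={a@B6, c@B5, d@B1, f@B1}

Merge at B3: IN[B3] = OUT[B2] = {a@B0, d@B1, f@B1}
Applying B3's transfer function to that IN value gives OUT[B3] (row B3 above).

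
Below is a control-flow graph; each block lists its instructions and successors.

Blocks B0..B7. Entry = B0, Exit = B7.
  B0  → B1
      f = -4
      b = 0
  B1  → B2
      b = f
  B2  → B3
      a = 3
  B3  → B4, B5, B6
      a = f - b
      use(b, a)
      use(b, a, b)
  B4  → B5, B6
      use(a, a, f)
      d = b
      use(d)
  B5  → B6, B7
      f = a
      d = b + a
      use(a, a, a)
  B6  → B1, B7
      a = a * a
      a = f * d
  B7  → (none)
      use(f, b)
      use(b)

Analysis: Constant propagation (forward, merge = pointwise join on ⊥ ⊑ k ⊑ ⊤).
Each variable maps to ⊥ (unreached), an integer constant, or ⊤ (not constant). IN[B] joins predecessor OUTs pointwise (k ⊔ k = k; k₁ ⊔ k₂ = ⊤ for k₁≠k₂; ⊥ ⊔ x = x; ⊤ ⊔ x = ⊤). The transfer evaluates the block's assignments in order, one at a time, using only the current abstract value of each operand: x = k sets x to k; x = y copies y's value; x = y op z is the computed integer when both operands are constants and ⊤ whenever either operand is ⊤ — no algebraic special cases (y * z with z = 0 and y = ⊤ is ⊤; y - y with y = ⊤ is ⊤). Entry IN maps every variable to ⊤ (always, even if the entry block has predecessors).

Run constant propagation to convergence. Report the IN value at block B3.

Answer: {a: 3, b: ⊤, c: ⊤, d: ⊤, e: ⊤, f: ⊤}

Derivation:
Per-block solution:
  B0:  IN=(all ⊤)  OUT={b:0, f:-4; rest ⊤}
  B1:  IN=(all ⊤)  OUT=(all ⊤)
  B2:  IN=(all ⊤)  OUT={a:3; rest ⊤}
  B3:  IN={a:3; rest ⊤}  OUT=(all ⊤)
  B4:  IN=(all ⊤)  OUT=(all ⊤)
  B5:  IN=(all ⊤)  OUT=(all ⊤)
  B6:  IN=(all ⊤)  OUT=(all ⊤)
  B7:  IN=(all ⊤)  OUT=(all ⊤)

Merge at B3: IN[B3] = OUT[B2] = {a: 3, b: ⊤, c: ⊤, d: ⊤, e: ⊤, f: ⊤}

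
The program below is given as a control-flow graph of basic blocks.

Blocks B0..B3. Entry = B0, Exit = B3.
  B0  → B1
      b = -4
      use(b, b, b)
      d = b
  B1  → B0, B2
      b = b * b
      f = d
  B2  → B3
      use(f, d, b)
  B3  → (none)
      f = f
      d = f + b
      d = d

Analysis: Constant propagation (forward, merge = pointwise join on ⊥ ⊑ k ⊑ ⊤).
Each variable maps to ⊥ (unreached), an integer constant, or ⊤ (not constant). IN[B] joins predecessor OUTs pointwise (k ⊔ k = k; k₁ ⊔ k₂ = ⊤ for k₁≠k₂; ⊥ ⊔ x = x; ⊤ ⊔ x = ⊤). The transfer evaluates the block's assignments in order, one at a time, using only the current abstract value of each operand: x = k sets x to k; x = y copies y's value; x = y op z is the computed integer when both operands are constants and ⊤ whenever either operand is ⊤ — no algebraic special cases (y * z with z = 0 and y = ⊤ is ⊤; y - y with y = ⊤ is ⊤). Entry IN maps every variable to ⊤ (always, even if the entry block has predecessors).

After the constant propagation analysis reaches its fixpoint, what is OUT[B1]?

Answer: {a: ⊤, b: 16, c: ⊤, d: -4, e: ⊤, f: -4}

Working:
Converged values:
  B0: | IN=(all ⊤) | OUT={b:-4, d:-4; rest ⊤}
  B1: | IN={b:-4, d:-4; rest ⊤} | OUT={b:16, d:-4, f:-4; rest ⊤}
  B2: | IN={b:16, d:-4, f:-4; rest ⊤} | OUT={b:16, d:-4, f:-4; rest ⊤}
  B3: | IN={b:16, d:-4, f:-4; rest ⊤} | OUT={b:16, d:12, f:-4; rest ⊤}

Merge at B1: IN[B1] = OUT[B0] = {a: ⊤, b: -4, c: ⊤, d: -4, e: ⊤, f: ⊤}
Applying B1's transfer function to that IN value gives OUT[B1] (row B1 above).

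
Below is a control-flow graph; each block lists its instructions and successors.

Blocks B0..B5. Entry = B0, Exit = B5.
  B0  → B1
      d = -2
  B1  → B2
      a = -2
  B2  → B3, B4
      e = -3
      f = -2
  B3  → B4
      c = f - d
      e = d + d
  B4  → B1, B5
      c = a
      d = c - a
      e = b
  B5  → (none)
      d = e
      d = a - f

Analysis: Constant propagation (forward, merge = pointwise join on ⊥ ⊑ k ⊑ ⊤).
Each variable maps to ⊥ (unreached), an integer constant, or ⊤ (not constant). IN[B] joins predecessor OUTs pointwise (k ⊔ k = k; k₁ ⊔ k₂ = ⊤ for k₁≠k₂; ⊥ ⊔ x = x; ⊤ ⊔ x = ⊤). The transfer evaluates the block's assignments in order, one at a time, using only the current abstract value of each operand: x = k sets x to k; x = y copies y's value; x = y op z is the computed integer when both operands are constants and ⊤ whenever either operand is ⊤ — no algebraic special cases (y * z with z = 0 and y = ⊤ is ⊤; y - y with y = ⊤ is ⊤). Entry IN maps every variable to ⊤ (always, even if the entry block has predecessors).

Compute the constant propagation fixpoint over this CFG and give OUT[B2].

Per-block solution:
  B0:  IN=(all ⊤)  OUT={d:-2; rest ⊤}
  B1:  IN=(all ⊤)  OUT={a:-2; rest ⊤}
  B2:  IN={a:-2; rest ⊤}  OUT={a:-2, e:-3, f:-2; rest ⊤}
  B3:  IN={a:-2, e:-3, f:-2; rest ⊤}  OUT={a:-2, f:-2; rest ⊤}
  B4:  IN={a:-2, f:-2; rest ⊤}  OUT={a:-2, c:-2, d:0, f:-2; rest ⊤}
  B5:  IN={a:-2, c:-2, d:0, f:-2; rest ⊤}  OUT={a:-2, c:-2, d:0, f:-2; rest ⊤}

Merge at B2: IN[B2] = OUT[B1] = {a: -2, b: ⊤, c: ⊤, d: ⊤, e: ⊤, f: ⊤}
Applying B2's transfer function to that IN value gives OUT[B2] (row B2 above).

Answer: {a: -2, b: ⊤, c: ⊤, d: ⊤, e: -3, f: -2}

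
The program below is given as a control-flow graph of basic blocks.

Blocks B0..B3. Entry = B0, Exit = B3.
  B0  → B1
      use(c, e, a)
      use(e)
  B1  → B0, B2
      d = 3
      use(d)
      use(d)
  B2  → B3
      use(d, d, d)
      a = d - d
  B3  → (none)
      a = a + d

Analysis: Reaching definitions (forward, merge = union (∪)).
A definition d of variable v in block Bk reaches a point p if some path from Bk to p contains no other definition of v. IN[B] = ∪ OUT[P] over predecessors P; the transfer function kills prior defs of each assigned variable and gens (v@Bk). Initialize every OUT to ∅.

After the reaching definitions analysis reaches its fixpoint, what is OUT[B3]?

Per-block solution:
  B0: | IN={d@B1} | OUT={d@B1}
  B1: | IN={d@B1} | OUT={d@B1}
  B2: | IN={d@B1} | OUT={a@B2, d@B1}
  B3: | IN={a@B2, d@B1} | OUT={a@B3, d@B1}

Merge at B3: IN[B3] = OUT[B2] = {a@B2, d@B1}
Applying B3's transfer function to that IN value gives OUT[B3] (row B3 above).

Answer: {a@B3, d@B1}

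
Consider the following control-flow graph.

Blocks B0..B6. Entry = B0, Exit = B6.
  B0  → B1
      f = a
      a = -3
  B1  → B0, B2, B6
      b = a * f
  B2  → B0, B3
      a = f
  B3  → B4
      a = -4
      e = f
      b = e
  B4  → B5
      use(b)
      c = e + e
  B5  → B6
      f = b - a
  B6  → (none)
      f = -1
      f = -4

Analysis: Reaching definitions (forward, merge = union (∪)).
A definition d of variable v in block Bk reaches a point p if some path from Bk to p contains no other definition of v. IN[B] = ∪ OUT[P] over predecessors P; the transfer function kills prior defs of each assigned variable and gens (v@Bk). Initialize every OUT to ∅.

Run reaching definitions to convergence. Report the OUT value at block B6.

Answer: {a@B0, a@B3, b@B1, b@B3, c@B4, e@B3, f@B6}

Trace:
Fixpoint table:
  B0:   IN={a@B0, a@B2, b@B1, f@B0}   OUT={a@B0, b@B1, f@B0}
  B1:   IN={a@B0, b@B1, f@B0}   OUT={a@B0, b@B1, f@B0}
  B2:   IN={a@B0, b@B1, f@B0}   OUT={a@B2, b@B1, f@B0}
  B3:   IN={a@B2, b@B1, f@B0}   OUT={a@B3, b@B3, e@B3, f@B0}
  B4:   IN={a@B3, b@B3, e@B3, f@B0}   OUT={a@B3, b@B3, c@B4, e@B3, f@B0}
  B5:   IN={a@B3, b@B3, c@B4, e@B3, f@B0}   OUT={a@B3, b@B3, c@B4, e@B3, f@B5}
  B6:   IN={a@B0, a@B3, b@B1, b@B3, c@B4, e@B3, f@B0, f@B5}   OUT={a@B0, a@B3, b@B1, b@B3, c@B4, e@B3, f@B6}

Merge at B6: IN[B6] = OUT[B1] ⊔ OUT[B5] = {a@B0, a@B3, b@B1, b@B3, c@B4, e@B3, f@B0, f@B5}
Applying B6's transfer function to that IN value gives OUT[B6] (row B6 above).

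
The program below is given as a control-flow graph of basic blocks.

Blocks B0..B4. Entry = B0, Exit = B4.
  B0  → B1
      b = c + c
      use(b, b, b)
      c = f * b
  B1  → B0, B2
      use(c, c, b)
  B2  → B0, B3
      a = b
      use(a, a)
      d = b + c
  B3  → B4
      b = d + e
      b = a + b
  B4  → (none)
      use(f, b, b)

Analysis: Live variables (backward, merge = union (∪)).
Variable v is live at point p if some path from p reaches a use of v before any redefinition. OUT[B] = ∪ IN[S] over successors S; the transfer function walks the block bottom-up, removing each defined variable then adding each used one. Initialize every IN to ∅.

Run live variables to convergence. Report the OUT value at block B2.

Answer: {a, c, d, e, f}

Working:
Fixpoint table:
  B0:  IN={c, e, f}  OUT={b, c, e, f}
  B1:  IN={b, c, e, f}  OUT={b, c, e, f}
  B2:  IN={b, c, e, f}  OUT={a, c, d, e, f}
  B3:  IN={a, d, e, f}  OUT={b, f}
  B4:  IN={b, f}  OUT={}

Merge at B2: OUT[B2] = IN[B0] ⊔ IN[B3] = {a, c, d, e, f}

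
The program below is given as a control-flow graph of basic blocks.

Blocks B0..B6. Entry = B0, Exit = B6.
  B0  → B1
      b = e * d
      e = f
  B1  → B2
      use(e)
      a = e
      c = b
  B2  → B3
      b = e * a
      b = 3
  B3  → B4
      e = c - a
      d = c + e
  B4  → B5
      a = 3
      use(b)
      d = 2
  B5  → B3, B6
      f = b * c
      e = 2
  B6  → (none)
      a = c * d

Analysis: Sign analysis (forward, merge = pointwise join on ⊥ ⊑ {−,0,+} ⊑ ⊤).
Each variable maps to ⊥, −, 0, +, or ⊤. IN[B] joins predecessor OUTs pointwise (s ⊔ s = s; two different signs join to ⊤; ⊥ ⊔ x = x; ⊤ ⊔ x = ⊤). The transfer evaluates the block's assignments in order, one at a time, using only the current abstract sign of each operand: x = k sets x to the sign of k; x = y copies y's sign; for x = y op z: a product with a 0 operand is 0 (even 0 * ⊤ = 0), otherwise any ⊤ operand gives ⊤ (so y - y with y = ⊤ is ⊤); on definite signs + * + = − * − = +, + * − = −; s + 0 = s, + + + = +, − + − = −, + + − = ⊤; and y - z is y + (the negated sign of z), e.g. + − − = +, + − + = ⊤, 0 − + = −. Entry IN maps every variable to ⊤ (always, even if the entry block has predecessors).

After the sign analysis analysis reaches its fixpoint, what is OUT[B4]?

Answer: {a: +, b: +, c: ⊤, d: +, e: ⊤, f: ⊤}

Trace:
Per-block solution:
  B0: | IN=(all ⊤) | OUT=(all ⊤)
  B1: | IN=(all ⊤) | OUT=(all ⊤)
  B2: | IN=(all ⊤) | OUT={b:+; rest ⊤}
  B3: | IN={b:+; rest ⊤} | OUT={b:+; rest ⊤}
  B4: | IN={b:+; rest ⊤} | OUT={a:+, b:+, d:+; rest ⊤}
  B5: | IN={a:+, b:+, d:+; rest ⊤} | OUT={a:+, b:+, d:+, e:+; rest ⊤}
  B6: | IN={a:+, b:+, d:+, e:+; rest ⊤} | OUT={b:+, d:+, e:+; rest ⊤}

Merge at B4: IN[B4] = OUT[B3] = {a: ⊤, b: +, c: ⊤, d: ⊤, e: ⊤, f: ⊤}
Applying B4's transfer function to that IN value gives OUT[B4] (row B4 above).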